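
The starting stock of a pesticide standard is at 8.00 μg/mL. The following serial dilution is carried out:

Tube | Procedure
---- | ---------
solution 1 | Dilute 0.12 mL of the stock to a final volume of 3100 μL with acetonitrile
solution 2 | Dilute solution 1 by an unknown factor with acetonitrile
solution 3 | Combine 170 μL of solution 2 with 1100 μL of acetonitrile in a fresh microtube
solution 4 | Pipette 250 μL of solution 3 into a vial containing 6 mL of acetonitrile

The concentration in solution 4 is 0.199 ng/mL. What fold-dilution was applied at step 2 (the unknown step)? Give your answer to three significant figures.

8.33-fold

Step 1: 0.12 mL brought to 3100 μL → factor 3.1/0.12 = 25.833
Step 2: unknown factor x
Step 3: 170 μL + 1100 μL = 1270 μL total → factor 1270/170 = 7.4706
Step 4: 250 μL + 6 mL = 6250 μL total → factor 6250/250 = 25
Product of known-step factors = 4824.8
Overall factor = 8.00 μg/mL / (0.199 ng/mL) = 40201
x = 40201 / 4824.8 = 8.33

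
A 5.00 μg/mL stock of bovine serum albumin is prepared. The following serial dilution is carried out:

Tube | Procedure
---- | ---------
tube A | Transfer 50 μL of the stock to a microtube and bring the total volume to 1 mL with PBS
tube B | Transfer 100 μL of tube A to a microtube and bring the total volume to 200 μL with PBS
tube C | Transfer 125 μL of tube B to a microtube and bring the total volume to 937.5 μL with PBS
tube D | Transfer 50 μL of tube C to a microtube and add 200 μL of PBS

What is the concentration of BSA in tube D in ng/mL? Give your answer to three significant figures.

Step 1: 50 μL brought to 1 mL → factor 1000/50 = 20
Step 2: 100 μL brought to 200 μL → factor 200/100 = 2
Step 3: 125 μL brought to 937.5 μL → factor 937.5/125 = 7.5
Step 4: 50 μL + 200 μL = 250 μL total → factor 250/50 = 5
Overall dilution factor = 20 × 2 × 7.5 × 5 = 1500
Final = 5.00 μg/mL / 1500 = 0.003333 μg/mL = 3.33 ng/mL

3.33 ng/mL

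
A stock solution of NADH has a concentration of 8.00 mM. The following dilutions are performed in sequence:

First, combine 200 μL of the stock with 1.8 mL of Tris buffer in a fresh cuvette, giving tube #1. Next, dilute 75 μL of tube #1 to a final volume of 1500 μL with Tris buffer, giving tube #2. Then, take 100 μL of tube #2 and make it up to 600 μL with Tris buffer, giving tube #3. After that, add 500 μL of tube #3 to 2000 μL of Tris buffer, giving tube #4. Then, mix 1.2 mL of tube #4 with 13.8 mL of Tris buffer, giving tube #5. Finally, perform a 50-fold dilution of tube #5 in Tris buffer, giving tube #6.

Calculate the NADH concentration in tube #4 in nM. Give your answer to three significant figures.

Step 1: 200 μL + 1.8 mL = 2000 μL total → factor 2000/200 = 10
Step 2: 75 μL brought to 1500 μL → factor 1500/75 = 20
Step 3: 100 μL brought to 600 μL → factor 600/100 = 6
Step 4: 500 μL + 2000 μL = 2500 μL total → factor 2500/500 = 5
Dilution factor through tube #4 = 10 × 20 × 6 × 5 = 6000
[tube #4] = 8.00 mM / 6000 = 0.001333 mM = 1.33 × 10^3 nM

1.33 × 10^3 nM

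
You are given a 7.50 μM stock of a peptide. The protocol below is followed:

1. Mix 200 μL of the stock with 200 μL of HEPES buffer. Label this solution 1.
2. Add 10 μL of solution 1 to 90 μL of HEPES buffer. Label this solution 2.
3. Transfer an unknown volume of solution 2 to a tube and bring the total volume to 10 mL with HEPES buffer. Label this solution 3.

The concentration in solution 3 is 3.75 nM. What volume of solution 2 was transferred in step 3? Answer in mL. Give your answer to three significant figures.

Step 1: 200 μL + 200 μL = 400 μL total → factor 400/200 = 2
Step 2: 10 μL + 90 μL = 100 μL total → factor 100/10 = 10
Step 3: v brought to 10 mL → factor = 10 mL/v
Product of known-step factors = 20
Overall factor = 7.50 μM / (3.75 nM) = 2000
Step-3 factor = 2000 / 20 = 100
v = 10 mL / 100 = 0.100 mL

0.100 mL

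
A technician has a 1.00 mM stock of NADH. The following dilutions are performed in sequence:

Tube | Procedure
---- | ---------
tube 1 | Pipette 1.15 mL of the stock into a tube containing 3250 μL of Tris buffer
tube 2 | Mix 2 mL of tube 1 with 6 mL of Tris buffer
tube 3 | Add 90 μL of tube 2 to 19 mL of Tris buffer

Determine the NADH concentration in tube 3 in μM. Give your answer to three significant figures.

Step 1: 1.15 mL + 3250 μL = 4.4 mL total → factor 4.4/1.15 = 3.8261
Step 2: 2 mL + 6 mL = 8 mL total → factor 8/2 = 4
Step 3: 90 μL + 19 mL = 19090 μL total → factor 19090/90 = 212.11
Overall dilution factor = 3.8261 × 4 × 212.11 = 3246.2
Final = 1.00 mM / 3246.2 = 0.0003081 mM = 0.308 μM

0.308 μM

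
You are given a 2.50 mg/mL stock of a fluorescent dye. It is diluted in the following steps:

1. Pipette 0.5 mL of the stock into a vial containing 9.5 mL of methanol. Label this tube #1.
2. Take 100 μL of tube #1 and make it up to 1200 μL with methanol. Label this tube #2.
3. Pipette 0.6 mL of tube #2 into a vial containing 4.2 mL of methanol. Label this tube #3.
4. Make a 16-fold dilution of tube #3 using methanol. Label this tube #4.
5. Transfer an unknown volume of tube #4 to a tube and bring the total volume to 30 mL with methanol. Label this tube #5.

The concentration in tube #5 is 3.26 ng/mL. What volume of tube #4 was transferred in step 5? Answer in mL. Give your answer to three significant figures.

Step 1: 0.5 mL + 9.5 mL = 10 mL total → factor 10/0.5 = 20
Step 2: 100 μL brought to 1200 μL → factor 1200/100 = 12
Step 3: 0.6 mL + 4.2 mL = 4.8 mL total → factor 4.8/0.6 = 8
Step 4: 16-fold → factor 16
Step 5: v brought to 30 mL → factor = 30 mL/v
Product of known-step factors = 30720
Overall factor = 2.50 mg/mL / (3.26 ng/mL) = 7.6687 × 10^5
Step-5 factor = 7.6687 × 10^5 / 30720 = 24.963
v = 30 mL / 24.963 = 1.20 mL

1.20 mL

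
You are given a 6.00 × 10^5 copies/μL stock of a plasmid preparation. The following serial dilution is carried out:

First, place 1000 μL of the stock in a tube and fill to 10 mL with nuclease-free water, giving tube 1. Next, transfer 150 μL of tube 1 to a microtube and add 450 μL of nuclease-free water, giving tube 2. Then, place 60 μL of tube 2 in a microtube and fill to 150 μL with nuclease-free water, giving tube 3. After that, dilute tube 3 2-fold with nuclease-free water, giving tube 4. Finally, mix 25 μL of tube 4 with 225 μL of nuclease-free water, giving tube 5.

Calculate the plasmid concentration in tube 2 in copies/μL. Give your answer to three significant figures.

Step 1: 1000 μL brought to 10 mL → factor 10000/1000 = 10
Step 2: 150 μL + 450 μL = 600 μL total → factor 600/150 = 4
Dilution factor through tube 2 = 10 × 4 = 40
[tube 2] = 6.00 × 10^5 copies/μL / 40 = 1.50 × 10^4 copies/μL

1.50 × 10^4 copies/μL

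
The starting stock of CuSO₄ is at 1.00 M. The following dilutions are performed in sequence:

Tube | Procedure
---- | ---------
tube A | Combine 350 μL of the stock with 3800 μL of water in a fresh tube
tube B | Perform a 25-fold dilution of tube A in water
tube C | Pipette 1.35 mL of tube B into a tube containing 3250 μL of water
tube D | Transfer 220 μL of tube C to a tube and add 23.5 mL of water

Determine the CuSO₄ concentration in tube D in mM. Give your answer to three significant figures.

0.00918 mM

Step 1: 350 μL + 3800 μL = 4150 μL total → factor 4150/350 = 11.857
Step 2: 25-fold → factor 25
Step 3: 1.35 mL + 3250 μL = 4.6 mL total → factor 4.6/1.35 = 3.4074
Step 4: 220 μL + 23.5 mL = 23720 μL total → factor 23720/220 = 107.82
Overall dilution factor = 11.857 × 25 × 3.4074 × 107.82 = 1.089 × 10^5
Final = 1.00 M / 1.089 × 10^5 = 9.183 × 10^-6 M = 0.00918 mM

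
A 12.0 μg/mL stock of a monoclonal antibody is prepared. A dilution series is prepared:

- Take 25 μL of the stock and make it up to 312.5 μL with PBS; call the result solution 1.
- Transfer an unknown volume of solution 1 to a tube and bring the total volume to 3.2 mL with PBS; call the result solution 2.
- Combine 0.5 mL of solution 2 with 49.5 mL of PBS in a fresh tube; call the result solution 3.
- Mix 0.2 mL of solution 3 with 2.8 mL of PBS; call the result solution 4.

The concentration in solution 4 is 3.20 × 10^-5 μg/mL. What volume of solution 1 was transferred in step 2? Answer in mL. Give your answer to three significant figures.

Step 1: 25 μL brought to 312.5 μL → factor 312.5/25 = 12.5
Step 2: v brought to 3.2 mL → factor = 3.2 mL/v
Step 3: 0.5 mL + 49.5 mL = 50 mL total → factor 50/0.5 = 100
Step 4: 0.2 mL + 2.8 mL = 3 mL total → factor 3/0.2 = 15
Product of known-step factors = 18750
Overall factor = 12.0 μg/mL / (3.20 × 10^-5 μg/mL) = 3.75 × 10^5
Step-2 factor = 3.75 × 10^5 / 18750 = 20
v = 3.2 mL / 20 = 0.160 mL

0.160 mL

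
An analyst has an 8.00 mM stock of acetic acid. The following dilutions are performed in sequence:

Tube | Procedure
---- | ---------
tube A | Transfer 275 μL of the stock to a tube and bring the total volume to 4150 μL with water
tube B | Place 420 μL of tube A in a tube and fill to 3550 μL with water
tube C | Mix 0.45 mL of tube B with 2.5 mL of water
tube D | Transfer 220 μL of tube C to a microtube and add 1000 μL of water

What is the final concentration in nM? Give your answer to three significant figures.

1.73 × 10^3 nM

Step 1: 275 μL brought to 4150 μL → factor 4150/275 = 15.091
Step 2: 420 μL brought to 3550 μL → factor 3550/420 = 8.4524
Step 3: 0.45 mL + 2.5 mL = 2.95 mL total → factor 2.95/0.45 = 6.5556
Step 4: 220 μL + 1000 μL = 1220 μL total → factor 1220/220 = 5.5455
Overall dilution factor = 15.091 × 8.4524 × 6.5556 × 5.5455 = 4637
Final = 8.00 mM / 4637 = 0.001725 mM = 1.73 × 10^3 nM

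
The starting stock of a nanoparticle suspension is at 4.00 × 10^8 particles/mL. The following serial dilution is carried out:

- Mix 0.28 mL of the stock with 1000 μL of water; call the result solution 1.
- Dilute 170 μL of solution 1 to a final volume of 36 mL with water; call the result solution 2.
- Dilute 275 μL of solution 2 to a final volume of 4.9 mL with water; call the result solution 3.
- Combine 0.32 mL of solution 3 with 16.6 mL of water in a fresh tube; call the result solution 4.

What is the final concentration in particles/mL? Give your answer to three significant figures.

Step 1: 0.28 mL + 1000 μL = 1.28 mL total → factor 1.28/0.28 = 4.5714
Step 2: 170 μL brought to 36 mL → factor 36000/170 = 211.76
Step 3: 275 μL brought to 4.9 mL → factor 4900/275 = 17.818
Step 4: 0.32 mL + 16.6 mL = 16.92 mL total → factor 16.92/0.32 = 52.875
Overall dilution factor = 4.5714 × 211.76 × 17.818 × 52.875 = 9.1205 × 10^5
Final = 4.00 × 10^8 particles/mL / 9.1205 × 10^5 = 439 particles/mL

439 particles/mL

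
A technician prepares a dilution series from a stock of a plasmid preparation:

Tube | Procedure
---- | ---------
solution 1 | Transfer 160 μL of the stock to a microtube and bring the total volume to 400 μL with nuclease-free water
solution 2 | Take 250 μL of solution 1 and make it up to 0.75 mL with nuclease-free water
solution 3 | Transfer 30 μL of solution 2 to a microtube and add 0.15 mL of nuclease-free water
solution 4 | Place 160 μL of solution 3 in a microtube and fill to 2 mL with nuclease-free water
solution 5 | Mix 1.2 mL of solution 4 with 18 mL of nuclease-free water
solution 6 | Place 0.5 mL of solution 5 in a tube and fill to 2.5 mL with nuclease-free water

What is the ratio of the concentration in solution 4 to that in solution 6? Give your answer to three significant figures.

Step 1: 160 μL brought to 400 μL → factor 400/160 = 2.5
Step 2: 250 μL brought to 0.75 mL → factor 750/250 = 3
Step 3: 30 μL + 0.15 mL = 180 μL total → factor 180/30 = 6
Step 4: 160 μL brought to 2 mL → factor 2000/160 = 12.5
Step 5: 1.2 mL + 18 mL = 19.2 mL total → factor 19.2/1.2 = 16
Step 6: 0.5 mL brought to 2.5 mL → factor 2.5/0.5 = 5
Dilution factor to solution 4 = 562.5; to solution 6 = 45000
[solution 4]/[solution 6] = (factor to solution 6)/(factor to solution 4) = 45000/562.5 = 80.0

80.0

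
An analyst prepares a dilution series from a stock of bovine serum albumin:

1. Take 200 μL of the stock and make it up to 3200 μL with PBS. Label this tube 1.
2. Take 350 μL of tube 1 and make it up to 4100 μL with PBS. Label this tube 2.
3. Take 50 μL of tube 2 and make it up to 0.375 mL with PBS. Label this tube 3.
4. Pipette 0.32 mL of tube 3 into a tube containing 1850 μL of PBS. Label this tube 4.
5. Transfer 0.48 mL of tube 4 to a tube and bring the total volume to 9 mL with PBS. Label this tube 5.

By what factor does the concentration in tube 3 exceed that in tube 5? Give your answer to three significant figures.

Step 1: 200 μL brought to 3200 μL → factor 3200/200 = 16
Step 2: 350 μL brought to 4100 μL → factor 4100/350 = 11.714
Step 3: 50 μL brought to 0.375 mL → factor 375/50 = 7.5
Step 4: 0.32 mL + 1850 μL = 2.17 mL total → factor 2.17/0.32 = 6.7812
Step 5: 0.48 mL brought to 9 mL → factor 9/0.48 = 18.75
Dilution factor to tube 3 = 1405.7; to tube 5 = 1.7873 × 10^5
[tube 3]/[tube 5] = (factor to tube 5)/(factor to tube 3) = 1.7873 × 10^5/1405.7 = 127

127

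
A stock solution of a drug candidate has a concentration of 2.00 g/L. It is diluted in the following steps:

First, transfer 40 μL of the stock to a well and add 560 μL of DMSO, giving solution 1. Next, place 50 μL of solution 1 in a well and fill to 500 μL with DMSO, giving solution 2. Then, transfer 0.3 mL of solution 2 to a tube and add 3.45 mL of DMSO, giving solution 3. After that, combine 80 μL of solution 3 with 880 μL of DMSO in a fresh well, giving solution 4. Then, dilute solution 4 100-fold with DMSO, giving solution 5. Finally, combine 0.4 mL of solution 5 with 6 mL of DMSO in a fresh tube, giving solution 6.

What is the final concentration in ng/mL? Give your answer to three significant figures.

0.0556 ng/mL

Step 1: 40 μL + 560 μL = 600 μL total → factor 600/40 = 15
Step 2: 50 μL brought to 500 μL → factor 500/50 = 10
Step 3: 0.3 mL + 3.45 mL = 3.75 mL total → factor 3.75/0.3 = 12.5
Step 4: 80 μL + 880 μL = 960 μL total → factor 960/80 = 12
Step 5: 100-fold → factor 100
Step 6: 0.4 mL + 6 mL = 6.4 mL total → factor 6.4/0.4 = 16
Overall dilution factor = 15 × 10 × 12.5 × 12 × 100 × 16 = 3.6 × 10^7
Final = 2.00 g/L / 3.6 × 10^7 = 5.556 × 10^-8 g/L = 0.0556 ng/mL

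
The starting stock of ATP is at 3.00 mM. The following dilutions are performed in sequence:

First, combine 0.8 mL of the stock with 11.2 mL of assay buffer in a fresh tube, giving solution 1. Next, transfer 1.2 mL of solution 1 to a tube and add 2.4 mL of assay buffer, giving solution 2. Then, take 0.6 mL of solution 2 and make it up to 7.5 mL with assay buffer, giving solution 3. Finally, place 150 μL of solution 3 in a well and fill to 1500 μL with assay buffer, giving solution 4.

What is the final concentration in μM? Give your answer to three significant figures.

Step 1: 0.8 mL + 11.2 mL = 12 mL total → factor 12/0.8 = 15
Step 2: 1.2 mL + 2.4 mL = 3.6 mL total → factor 3.6/1.2 = 3
Step 3: 0.6 mL brought to 7.5 mL → factor 7.5/0.6 = 12.5
Step 4: 150 μL brought to 1500 μL → factor 1500/150 = 10
Overall dilution factor = 15 × 3 × 12.5 × 10 = 5625
Final = 3.00 mM / 5625 = 0.0005333 mM = 0.533 μM

0.533 μM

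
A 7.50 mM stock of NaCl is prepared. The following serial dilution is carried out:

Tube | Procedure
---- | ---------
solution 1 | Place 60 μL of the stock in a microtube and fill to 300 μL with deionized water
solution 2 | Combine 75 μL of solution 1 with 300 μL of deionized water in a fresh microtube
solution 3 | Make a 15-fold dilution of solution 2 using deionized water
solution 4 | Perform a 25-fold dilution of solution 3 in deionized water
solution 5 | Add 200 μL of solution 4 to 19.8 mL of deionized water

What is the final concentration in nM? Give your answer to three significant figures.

Step 1: 60 μL brought to 300 μL → factor 300/60 = 5
Step 2: 75 μL + 300 μL = 375 μL total → factor 375/75 = 5
Step 3: 15-fold → factor 15
Step 4: 25-fold → factor 25
Step 5: 200 μL + 19.8 mL = 20000 μL total → factor 20000/200 = 100
Overall dilution factor = 5 × 5 × 15 × 25 × 100 = 9.375 × 10^5
Final = 7.50 mM / 9.375 × 10^5 = 8.000 × 10^-6 mM = 8.00 nM

8.00 nM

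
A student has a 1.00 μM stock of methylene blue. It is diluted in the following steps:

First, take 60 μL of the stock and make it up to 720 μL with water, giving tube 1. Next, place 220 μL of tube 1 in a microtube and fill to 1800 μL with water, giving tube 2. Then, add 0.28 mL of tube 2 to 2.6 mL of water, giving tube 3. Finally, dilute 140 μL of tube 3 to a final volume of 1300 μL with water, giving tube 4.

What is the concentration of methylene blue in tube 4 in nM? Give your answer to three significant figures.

Step 1: 60 μL brought to 720 μL → factor 720/60 = 12
Step 2: 220 μL brought to 1800 μL → factor 1800/220 = 8.1818
Step 3: 0.28 mL + 2.6 mL = 2.88 mL total → factor 2.88/0.28 = 10.286
Step 4: 140 μL brought to 1300 μL → factor 1300/140 = 9.2857
Overall dilution factor = 12 × 8.1818 × 10.286 × 9.2857 = 9377.4
Final = 1.00 μM / 9377.4 = 0.0001066 μM = 0.107 nM

0.107 nM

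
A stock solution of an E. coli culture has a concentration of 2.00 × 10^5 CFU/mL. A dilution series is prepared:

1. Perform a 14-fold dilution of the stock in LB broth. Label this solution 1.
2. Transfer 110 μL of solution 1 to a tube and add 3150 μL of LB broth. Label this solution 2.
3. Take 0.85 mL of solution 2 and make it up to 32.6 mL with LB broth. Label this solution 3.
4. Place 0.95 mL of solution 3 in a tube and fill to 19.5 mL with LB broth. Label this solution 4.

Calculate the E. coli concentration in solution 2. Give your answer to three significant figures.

Step 1: 14-fold → factor 14
Step 2: 110 μL + 3150 μL = 3260 μL total → factor 3260/110 = 29.636
Dilution factor through solution 2 = 14 × 29.636 = 414.91
[solution 2] = 2.00 × 10^5 CFU/mL / 414.91 = 482 CFU/mL

482 CFU/mL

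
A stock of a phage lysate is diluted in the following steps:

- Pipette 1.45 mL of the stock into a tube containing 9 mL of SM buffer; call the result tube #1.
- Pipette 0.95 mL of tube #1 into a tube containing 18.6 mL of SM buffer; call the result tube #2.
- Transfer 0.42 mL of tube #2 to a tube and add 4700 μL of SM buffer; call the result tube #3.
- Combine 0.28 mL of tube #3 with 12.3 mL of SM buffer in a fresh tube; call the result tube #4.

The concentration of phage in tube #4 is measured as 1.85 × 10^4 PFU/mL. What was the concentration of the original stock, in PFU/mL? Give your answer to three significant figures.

Step 1: 1.45 mL + 9 mL = 10.45 mL total → factor 10.45/1.45 = 7.2069
Step 2: 0.95 mL + 18.6 mL = 19.55 mL total → factor 19.55/0.95 = 20.579
Step 3: 0.42 mL + 4700 μL = 5.12 mL total → factor 5.12/0.42 = 12.19
Step 4: 0.28 mL + 12.3 mL = 12.58 mL total → factor 12.58/0.28 = 44.929
Overall dilution factor = 7.2069 × 20.579 × 12.19 × 44.929 = 81230
Stock = 1.85 × 10^4 PFU/mL × 81230 = 1.50 × 10^9 PFU/mL

1.50 × 10^9 PFU/mL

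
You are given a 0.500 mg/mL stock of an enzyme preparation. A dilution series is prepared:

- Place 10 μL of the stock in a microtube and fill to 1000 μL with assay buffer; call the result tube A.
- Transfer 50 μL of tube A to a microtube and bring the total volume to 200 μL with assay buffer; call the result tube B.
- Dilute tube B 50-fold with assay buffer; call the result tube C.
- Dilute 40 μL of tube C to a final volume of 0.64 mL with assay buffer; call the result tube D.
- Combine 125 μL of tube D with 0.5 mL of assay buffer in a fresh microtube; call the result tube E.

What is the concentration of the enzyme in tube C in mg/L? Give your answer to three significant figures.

Step 1: 10 μL brought to 1000 μL → factor 1000/10 = 100
Step 2: 50 μL brought to 200 μL → factor 200/50 = 4
Step 3: 50-fold → factor 50
Dilution factor through tube C = 100 × 4 × 50 = 20000
[tube C] = 0.500 mg/mL / 20000 = 2.500 × 10^-5 mg/mL = 0.0250 mg/L

0.0250 mg/L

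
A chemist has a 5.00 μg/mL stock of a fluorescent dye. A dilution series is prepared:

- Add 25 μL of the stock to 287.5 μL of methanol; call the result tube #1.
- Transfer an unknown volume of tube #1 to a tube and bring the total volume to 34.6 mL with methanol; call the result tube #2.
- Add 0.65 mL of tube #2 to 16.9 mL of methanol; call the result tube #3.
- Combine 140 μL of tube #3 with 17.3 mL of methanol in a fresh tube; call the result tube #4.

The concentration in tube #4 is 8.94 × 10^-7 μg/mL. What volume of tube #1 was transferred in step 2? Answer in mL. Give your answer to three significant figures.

Step 1: 25 μL + 287.5 μL = 312.5 μL total → factor 312.5/25 = 12.5
Step 2: v brought to 34.6 mL → factor = 34.6 mL/v
Step 3: 0.65 mL + 16.9 mL = 17.55 mL total → factor 17.55/0.65 = 27
Step 4: 140 μL + 17.3 mL = 17440 μL total → factor 17440/140 = 124.57
Product of known-step factors = 42043
Overall factor = 5.00 μg/mL / (8.94 × 10^-7 μg/mL) = 5.5928 × 10^6
Step-2 factor = 5.5928 × 10^6 / 42043 = 133.03
v = 34.6 mL / 133.03 = 0.260 mL

0.260 mL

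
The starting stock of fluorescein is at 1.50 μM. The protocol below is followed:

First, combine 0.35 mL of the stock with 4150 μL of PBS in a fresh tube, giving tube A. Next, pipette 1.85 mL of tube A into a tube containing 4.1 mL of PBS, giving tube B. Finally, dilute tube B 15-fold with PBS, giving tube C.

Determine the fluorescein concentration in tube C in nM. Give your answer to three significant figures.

2.42 nM

Step 1: 0.35 mL + 4150 μL = 4.5 mL total → factor 4.5/0.35 = 12.857
Step 2: 1.85 mL + 4.1 mL = 5.95 mL total → factor 5.95/1.85 = 3.2162
Step 3: 15-fold → factor 15
Overall dilution factor = 12.857 × 3.2162 × 15 = 620.27
Final = 1.50 μM / 620.27 = 0.002418 μM = 2.42 nM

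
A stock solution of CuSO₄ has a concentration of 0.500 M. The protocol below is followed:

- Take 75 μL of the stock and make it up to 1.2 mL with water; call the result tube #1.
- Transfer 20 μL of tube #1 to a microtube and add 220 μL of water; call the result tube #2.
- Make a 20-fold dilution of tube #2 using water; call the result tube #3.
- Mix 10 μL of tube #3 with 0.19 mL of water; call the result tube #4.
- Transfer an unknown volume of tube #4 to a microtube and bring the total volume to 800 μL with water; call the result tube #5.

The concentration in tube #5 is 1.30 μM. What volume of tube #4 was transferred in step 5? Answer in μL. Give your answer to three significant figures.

160 μL

Step 1: 75 μL brought to 1.2 mL → factor 1200/75 = 16
Step 2: 20 μL + 220 μL = 240 μL total → factor 240/20 = 12
Step 3: 20-fold → factor 20
Step 4: 10 μL + 0.19 mL = 200 μL total → factor 200/10 = 20
Step 5: v brought to 800 μL → factor = 800 μL/v
Product of known-step factors = 76800
Overall factor = 0.500 M / (1.30 μM) = 3.8462 × 10^5
Step-5 factor = 3.8462 × 10^5 / 76800 = 5.008
v = 800 μL / 5.008 = 160 μL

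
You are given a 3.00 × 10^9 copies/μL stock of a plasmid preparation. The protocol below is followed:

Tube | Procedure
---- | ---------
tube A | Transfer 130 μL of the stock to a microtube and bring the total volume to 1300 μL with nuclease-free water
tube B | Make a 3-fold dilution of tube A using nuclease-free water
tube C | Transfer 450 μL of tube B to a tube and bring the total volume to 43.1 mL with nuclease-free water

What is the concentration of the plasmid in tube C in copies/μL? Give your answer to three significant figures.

Step 1: 130 μL brought to 1300 μL → factor 1300/130 = 10
Step 2: 3-fold → factor 3
Step 3: 450 μL brought to 43.1 mL → factor 43100/450 = 95.778
Overall dilution factor = 10 × 3 × 95.778 = 2873.3
Final = 3.00 × 10^9 copies/μL / 2873.3 = 1.04 × 10^6 copies/μL

1.04 × 10^6 copies/μL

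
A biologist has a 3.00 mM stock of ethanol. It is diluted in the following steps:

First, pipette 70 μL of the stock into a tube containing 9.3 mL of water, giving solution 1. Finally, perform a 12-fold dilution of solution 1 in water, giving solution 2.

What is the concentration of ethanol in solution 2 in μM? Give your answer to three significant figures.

1.87 μM

Step 1: 70 μL + 9.3 mL = 9370 μL total → factor 9370/70 = 133.86
Step 2: 12-fold → factor 12
Overall dilution factor = 133.86 × 12 = 1606.3
Final = 3.00 mM / 1606.3 = 0.001868 mM = 1.87 μM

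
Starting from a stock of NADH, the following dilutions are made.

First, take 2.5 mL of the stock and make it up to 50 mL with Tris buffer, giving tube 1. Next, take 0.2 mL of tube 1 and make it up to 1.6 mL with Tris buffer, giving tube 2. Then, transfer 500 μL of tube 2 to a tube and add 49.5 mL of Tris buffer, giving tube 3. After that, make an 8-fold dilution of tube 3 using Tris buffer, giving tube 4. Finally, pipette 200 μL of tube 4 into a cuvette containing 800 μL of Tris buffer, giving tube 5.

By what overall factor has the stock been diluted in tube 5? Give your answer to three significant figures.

Step 1: 2.5 mL brought to 50 mL → factor 50/2.5 = 20
Step 2: 0.2 mL brought to 1.6 mL → factor 1.6/0.2 = 8
Step 3: 500 μL + 49.5 mL = 50000 μL total → factor 50000/500 = 100
Step 4: 8-fold → factor 8
Step 5: 200 μL + 800 μL = 1000 μL total → factor 1000/200 = 5
Overall dilution factor = 20 × 8 × 100 × 8 × 5 = 6.4 × 10^5

6.40 × 10^5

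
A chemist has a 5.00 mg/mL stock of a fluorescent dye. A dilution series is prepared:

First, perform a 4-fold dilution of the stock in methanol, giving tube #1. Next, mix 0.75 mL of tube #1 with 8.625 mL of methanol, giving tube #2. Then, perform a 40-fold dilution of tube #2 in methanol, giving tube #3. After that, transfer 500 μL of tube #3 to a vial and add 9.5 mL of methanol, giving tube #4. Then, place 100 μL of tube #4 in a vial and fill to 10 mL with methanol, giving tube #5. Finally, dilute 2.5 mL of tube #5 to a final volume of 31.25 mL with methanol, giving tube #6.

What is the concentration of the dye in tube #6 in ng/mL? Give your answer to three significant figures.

0.100 ng/mL

Step 1: 4-fold → factor 4
Step 2: 0.75 mL + 8.625 mL = 9.375 mL total → factor 9.375/0.75 = 12.5
Step 3: 40-fold → factor 40
Step 4: 500 μL + 9.5 mL = 10000 μL total → factor 10000/500 = 20
Step 5: 100 μL brought to 10 mL → factor 10000/100 = 100
Step 6: 2.5 mL brought to 31.25 mL → factor 31.25/2.5 = 12.5
Overall dilution factor = 4 × 12.5 × 40 × 20 × 100 × 12.5 = 5 × 10^7
Final = 5.00 mg/mL / 5 × 10^7 = 1.000 × 10^-7 mg/mL = 0.100 ng/mL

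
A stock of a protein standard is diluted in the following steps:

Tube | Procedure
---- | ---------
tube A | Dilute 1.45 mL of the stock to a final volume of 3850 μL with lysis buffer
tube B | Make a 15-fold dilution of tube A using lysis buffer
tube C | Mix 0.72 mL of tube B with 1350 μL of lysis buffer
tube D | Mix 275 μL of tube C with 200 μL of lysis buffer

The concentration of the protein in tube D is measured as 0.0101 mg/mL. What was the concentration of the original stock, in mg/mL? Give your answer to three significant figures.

2.00 mg/mL

Step 1: 1.45 mL brought to 3850 μL → factor 3.85/1.45 = 2.6552
Step 2: 15-fold → factor 15
Step 3: 0.72 mL + 1350 μL = 2.07 mL total → factor 2.07/0.72 = 2.875
Step 4: 275 μL + 200 μL = 475 μL total → factor 475/275 = 1.7273
Overall dilution factor = 2.6552 × 15 × 2.875 × 1.7273 = 197.78
Stock = 0.0101 mg/mL × 197.78 = 2.00 mg/mL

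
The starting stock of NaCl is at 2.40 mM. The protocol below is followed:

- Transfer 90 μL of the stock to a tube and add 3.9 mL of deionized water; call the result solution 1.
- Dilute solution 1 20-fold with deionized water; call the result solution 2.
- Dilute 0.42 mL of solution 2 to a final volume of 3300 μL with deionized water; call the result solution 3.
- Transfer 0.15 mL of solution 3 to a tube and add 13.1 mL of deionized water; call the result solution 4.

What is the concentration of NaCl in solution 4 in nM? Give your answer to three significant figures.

3.90 nM

Step 1: 90 μL + 3.9 mL = 3990 μL total → factor 3990/90 = 44.333
Step 2: 20-fold → factor 20
Step 3: 0.42 mL brought to 3300 μL → factor 3.3/0.42 = 7.8571
Step 4: 0.15 mL + 13.1 mL = 13.25 mL total → factor 13.25/0.15 = 88.333
Overall dilution factor = 44.333 × 20 × 7.8571 × 88.333 = 6.1539 × 10^5
Final = 2.40 mM / 6.1539 × 10^5 = 3.900 × 10^-6 mM = 3.90 nM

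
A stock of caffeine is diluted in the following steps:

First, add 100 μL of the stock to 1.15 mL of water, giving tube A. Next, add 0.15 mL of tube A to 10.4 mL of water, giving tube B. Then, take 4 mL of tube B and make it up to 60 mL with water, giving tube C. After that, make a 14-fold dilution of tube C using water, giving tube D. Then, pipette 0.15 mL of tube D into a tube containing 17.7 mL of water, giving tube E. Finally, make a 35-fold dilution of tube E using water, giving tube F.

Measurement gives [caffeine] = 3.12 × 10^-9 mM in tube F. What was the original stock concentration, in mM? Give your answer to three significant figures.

2.40 mM

Step 1: 100 μL + 1.15 mL = 1250 μL total → factor 1250/100 = 12.5
Step 2: 0.15 mL + 10.4 mL = 10.55 mL total → factor 10.55/0.15 = 70.333
Step 3: 4 mL brought to 60 mL → factor 60/4 = 15
Step 4: 14-fold → factor 14
Step 5: 0.15 mL + 17.7 mL = 17.85 mL total → factor 17.85/0.15 = 119
Step 6: 35-fold → factor 35
Overall dilution factor = 12.5 × 70.333 × 15 × 14 × 119 × 35 = 7.6896 × 10^8
Stock = 3.12 × 10^-9 mM × 7.6896 × 10^8 = 2.40 mM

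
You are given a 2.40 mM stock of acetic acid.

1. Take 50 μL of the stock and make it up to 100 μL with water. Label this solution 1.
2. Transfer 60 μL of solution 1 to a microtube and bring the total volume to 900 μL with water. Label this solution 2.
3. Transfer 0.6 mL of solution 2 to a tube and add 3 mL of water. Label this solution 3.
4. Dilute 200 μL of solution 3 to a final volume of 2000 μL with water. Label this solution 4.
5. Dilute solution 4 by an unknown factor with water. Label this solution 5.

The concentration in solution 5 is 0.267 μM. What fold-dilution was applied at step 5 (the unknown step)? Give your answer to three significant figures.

Step 1: 50 μL brought to 100 μL → factor 100/50 = 2
Step 2: 60 μL brought to 900 μL → factor 900/60 = 15
Step 3: 0.6 mL + 3 mL = 3.6 mL total → factor 3.6/0.6 = 6
Step 4: 200 μL brought to 2000 μL → factor 2000/200 = 10
Step 5: unknown factor x
Product of known-step factors = 1800
Overall factor = 2.40 mM / (0.267 μM) = 8988.8
x = 8988.8 / 1800 = 4.99

4.99-fold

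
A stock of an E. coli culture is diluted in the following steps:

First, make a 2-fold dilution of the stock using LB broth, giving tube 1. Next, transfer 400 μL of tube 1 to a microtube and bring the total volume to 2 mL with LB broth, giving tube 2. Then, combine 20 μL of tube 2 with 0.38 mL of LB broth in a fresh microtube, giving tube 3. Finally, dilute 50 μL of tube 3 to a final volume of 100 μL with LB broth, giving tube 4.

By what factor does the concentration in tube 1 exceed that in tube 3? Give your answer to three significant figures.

Step 1: 2-fold → factor 2
Step 2: 400 μL brought to 2 mL → factor 2000/400 = 5
Step 3: 20 μL + 0.38 mL = 400 μL total → factor 400/20 = 20
Dilution factor to tube 1 = 2; to tube 3 = 200
[tube 1]/[tube 3] = (factor to tube 3)/(factor to tube 1) = 200/2 = 100

100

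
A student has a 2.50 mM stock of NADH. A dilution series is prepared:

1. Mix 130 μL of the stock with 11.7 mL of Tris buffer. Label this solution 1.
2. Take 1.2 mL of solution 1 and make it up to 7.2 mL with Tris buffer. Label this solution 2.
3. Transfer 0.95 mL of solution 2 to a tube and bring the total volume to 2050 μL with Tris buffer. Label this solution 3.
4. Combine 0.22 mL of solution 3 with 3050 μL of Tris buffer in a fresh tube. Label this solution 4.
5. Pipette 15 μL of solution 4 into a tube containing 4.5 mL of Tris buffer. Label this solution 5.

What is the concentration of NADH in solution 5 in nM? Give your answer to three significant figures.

0.474 nM

Step 1: 130 μL + 11.7 mL = 11830 μL total → factor 11830/130 = 91
Step 2: 1.2 mL brought to 7.2 mL → factor 7.2/1.2 = 6
Step 3: 0.95 mL brought to 2050 μL → factor 2.05/0.95 = 2.1579
Step 4: 0.22 mL + 3050 μL = 3.27 mL total → factor 3.27/0.22 = 14.864
Step 5: 15 μL + 4.5 mL = 4515 μL total → factor 4515/15 = 301
Overall dilution factor = 91 × 6 × 2.1579 × 14.864 × 301 = 5.2713 × 10^6
Final = 2.50 mM / 5.2713 × 10^6 = 4.743 × 10^-7 mM = 0.474 nM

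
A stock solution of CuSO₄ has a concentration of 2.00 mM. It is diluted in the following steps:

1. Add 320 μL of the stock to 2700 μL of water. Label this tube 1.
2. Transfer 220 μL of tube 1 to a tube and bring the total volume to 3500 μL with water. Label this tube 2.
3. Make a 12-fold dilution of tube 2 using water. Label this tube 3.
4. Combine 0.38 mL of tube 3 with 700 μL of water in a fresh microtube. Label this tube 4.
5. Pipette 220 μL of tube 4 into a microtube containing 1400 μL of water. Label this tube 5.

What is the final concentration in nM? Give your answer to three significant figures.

53.0 nM

Step 1: 320 μL + 2700 μL = 3020 μL total → factor 3020/320 = 9.4375
Step 2: 220 μL brought to 3500 μL → factor 3500/220 = 15.909
Step 3: 12-fold → factor 12
Step 4: 0.38 mL + 700 μL = 1.08 mL total → factor 1.08/0.38 = 2.8421
Step 5: 220 μL + 1400 μL = 1620 μL total → factor 1620/220 = 7.3636
Overall dilution factor = 9.4375 × 15.909 × 12 × 2.8421 × 7.3636 = 37706
Final = 2.00 mM / 37706 = 5.304 × 10^-5 mM = 53.0 nM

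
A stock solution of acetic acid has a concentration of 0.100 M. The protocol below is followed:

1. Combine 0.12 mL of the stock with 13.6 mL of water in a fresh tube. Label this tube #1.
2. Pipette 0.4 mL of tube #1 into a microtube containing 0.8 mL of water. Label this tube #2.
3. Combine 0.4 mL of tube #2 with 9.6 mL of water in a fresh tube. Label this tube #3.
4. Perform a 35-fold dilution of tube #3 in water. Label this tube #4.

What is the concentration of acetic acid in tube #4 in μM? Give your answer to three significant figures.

Step 1: 0.12 mL + 13.6 mL = 13.72 mL total → factor 13.72/0.12 = 114.33
Step 2: 0.4 mL + 0.8 mL = 1.2 mL total → factor 1.2/0.4 = 3
Step 3: 0.4 mL + 9.6 mL = 10 mL total → factor 10/0.4 = 25
Step 4: 35-fold → factor 35
Overall dilution factor = 114.33 × 3 × 25 × 35 = 3.0012 × 10^5
Final = 0.100 M / 3.0012 × 10^5 = 3.332 × 10^-7 M = 0.333 μM

0.333 μM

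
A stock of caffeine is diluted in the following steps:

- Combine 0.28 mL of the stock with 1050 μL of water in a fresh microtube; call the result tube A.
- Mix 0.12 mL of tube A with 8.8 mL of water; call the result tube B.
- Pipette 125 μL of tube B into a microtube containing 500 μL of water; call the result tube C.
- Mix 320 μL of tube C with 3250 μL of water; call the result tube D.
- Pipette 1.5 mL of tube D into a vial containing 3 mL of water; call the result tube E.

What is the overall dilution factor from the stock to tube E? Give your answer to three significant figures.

5.91 × 10^4

Step 1: 0.28 mL + 1050 μL = 1.33 mL total → factor 1.33/0.28 = 4.75
Step 2: 0.12 mL + 8.8 mL = 8.92 mL total → factor 8.92/0.12 = 74.333
Step 3: 125 μL + 500 μL = 625 μL total → factor 625/125 = 5
Step 4: 320 μL + 3250 μL = 3570 μL total → factor 3570/320 = 11.156
Step 5: 1.5 mL + 3 mL = 4.5 mL total → factor 4.5/1.5 = 3
Overall dilution factor = 4.75 × 74.333 × 5 × 11.156 × 3 = 59086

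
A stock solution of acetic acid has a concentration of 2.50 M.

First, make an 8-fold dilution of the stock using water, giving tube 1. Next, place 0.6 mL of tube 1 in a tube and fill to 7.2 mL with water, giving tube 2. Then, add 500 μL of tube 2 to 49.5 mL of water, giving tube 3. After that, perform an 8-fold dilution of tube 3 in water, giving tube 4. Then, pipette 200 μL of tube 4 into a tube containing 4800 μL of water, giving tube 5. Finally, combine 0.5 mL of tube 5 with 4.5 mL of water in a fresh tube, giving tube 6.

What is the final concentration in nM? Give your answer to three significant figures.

Step 1: 8-fold → factor 8
Step 2: 0.6 mL brought to 7.2 mL → factor 7.2/0.6 = 12
Step 3: 500 μL + 49.5 mL = 50000 μL total → factor 50000/500 = 100
Step 4: 8-fold → factor 8
Step 5: 200 μL + 4800 μL = 5000 μL total → factor 5000/200 = 25
Step 6: 0.5 mL + 4.5 mL = 5 mL total → factor 5/0.5 = 10
Overall dilution factor = 8 × 12 × 100 × 8 × 25 × 10 = 1.92 × 10^7
Final = 2.50 M / 1.92 × 10^7 = 1.302 × 10^-7 M = 130 nM

130 nM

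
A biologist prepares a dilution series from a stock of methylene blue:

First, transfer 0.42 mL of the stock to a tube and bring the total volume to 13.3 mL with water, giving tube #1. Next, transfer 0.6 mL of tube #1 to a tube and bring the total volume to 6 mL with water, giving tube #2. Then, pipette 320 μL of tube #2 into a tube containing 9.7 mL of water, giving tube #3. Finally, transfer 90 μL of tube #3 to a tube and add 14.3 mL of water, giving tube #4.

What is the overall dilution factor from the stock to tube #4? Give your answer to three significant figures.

Step 1: 0.42 mL brought to 13.3 mL → factor 13.3/0.42 = 31.667
Step 2: 0.6 mL brought to 6 mL → factor 6/0.6 = 10
Step 3: 320 μL + 9.7 mL = 10020 μL total → factor 10020/320 = 31.312
Step 4: 90 μL + 14.3 mL = 14390 μL total → factor 14390/90 = 159.89
Overall dilution factor = 31.667 × 10 × 31.312 × 159.89 = 1.5854 × 10^6

1.59 × 10^6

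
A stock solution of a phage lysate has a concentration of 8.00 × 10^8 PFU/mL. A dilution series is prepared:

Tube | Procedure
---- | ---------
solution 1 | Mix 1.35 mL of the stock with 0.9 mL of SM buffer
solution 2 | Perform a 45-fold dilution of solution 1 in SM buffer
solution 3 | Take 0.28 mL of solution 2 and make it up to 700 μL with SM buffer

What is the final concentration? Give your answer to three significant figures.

4.27 × 10^6 PFU/mL

Step 1: 1.35 mL + 0.9 mL = 2.25 mL total → factor 2.25/1.35 = 1.6667
Step 2: 45-fold → factor 45
Step 3: 0.28 mL brought to 700 μL → factor 0.7/0.28 = 2.5
Overall dilution factor = 1.6667 × 45 × 2.5 = 187.5
Final = 8.00 × 10^8 PFU/mL / 187.5 = 4.27 × 10^6 PFU/mL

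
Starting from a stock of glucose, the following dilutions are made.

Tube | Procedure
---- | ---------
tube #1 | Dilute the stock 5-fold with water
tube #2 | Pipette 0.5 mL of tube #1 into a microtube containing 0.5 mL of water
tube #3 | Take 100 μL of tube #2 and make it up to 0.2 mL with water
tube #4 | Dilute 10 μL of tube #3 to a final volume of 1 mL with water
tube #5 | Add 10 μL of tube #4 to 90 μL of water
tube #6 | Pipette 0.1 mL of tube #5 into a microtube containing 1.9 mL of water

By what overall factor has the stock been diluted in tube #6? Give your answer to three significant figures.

4.00 × 10^5

Step 1: 5-fold → factor 5
Step 2: 0.5 mL + 0.5 mL = 1 mL total → factor 1/0.5 = 2
Step 3: 100 μL brought to 0.2 mL → factor 200/100 = 2
Step 4: 10 μL brought to 1 mL → factor 1000/10 = 100
Step 5: 10 μL + 90 μL = 100 μL total → factor 100/10 = 10
Step 6: 0.1 mL + 1.9 mL = 2 mL total → factor 2/0.1 = 20
Overall dilution factor = 5 × 2 × 2 × 100 × 10 × 20 = 4 × 10^5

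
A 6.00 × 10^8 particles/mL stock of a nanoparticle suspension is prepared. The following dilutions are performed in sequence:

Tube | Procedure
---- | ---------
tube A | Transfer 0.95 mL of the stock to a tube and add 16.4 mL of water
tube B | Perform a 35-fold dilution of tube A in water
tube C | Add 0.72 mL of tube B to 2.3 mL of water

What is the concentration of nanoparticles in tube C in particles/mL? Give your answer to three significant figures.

2.24 × 10^5 particles/mL

Step 1: 0.95 mL + 16.4 mL = 17.35 mL total → factor 17.35/0.95 = 18.263
Step 2: 35-fold → factor 35
Step 3: 0.72 mL + 2.3 mL = 3.02 mL total → factor 3.02/0.72 = 4.1944
Overall dilution factor = 18.263 × 35 × 4.1944 = 2681.1
Final = 6.00 × 10^8 particles/mL / 2681.1 = 2.24 × 10^5 particles/mL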